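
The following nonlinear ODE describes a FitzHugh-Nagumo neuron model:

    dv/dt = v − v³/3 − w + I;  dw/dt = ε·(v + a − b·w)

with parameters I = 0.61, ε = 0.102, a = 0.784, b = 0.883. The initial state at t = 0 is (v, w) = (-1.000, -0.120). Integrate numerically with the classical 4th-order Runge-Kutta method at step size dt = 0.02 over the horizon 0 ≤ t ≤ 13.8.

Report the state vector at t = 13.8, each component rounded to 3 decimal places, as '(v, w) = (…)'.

(v, w) = (1.295, 1.301)

t=0.000: state=(-1.000, -0.120)
step 1 (dt=0.02): k1=(0.063, -0.011), k2=(0.063, -0.011), k3=(0.063, -0.011), k4=(0.064, -0.011); state += dt/6·(k1+2k2+2k3+k4)
t=0.020: state=(-0.999, -0.120)
t=0.040: state=(-0.997, -0.120)
t=0.060: state=(-0.996, -0.121)
continuing one RK4 step at a time; state shown every 25 steps (Δt=0.5):
t=0.500: state=(-0.967, -0.125)
t=1.000: state=(-0.931, -0.127)
t=1.500: state=(-0.891, -0.128)
t=2.000: state=(-0.848, -0.127)
t=2.500: state=(-0.799, -0.123)
t=3.000: state=(-0.743, -0.117)
t=3.500: state=(-0.677, -0.108)
t=4.000: state=(-0.596, -0.096)
t=4.500: state=(-0.492, -0.080)
t=5.000: state=(-0.352, -0.059)
t=5.500: state=(-0.150, -0.030)
t=6.000: state=(0.157, 0.010)
t=6.500: state=(0.618, 0.068)
t=7.000: state=(1.186, 0.149)
t=7.500: state=(1.613, 0.252)
t=8.000: state=(1.779, 0.366)
t=8.500: state=(1.803, 0.478)
t=9.000: state=(1.778, 0.586)
t=9.500: state=(1.737, 0.687)
t=10.000: state=(1.692, 0.781)
t=10.500: state=(1.644, 0.869)
t=11.000: state=(1.595, 0.951)
t=11.500: state=(1.545, 1.026)
t=12.000: state=(1.494, 1.096)
t=12.500: state=(1.442, 1.160)
t=13.000: state=(1.387, 1.219)
t=13.500: state=(1.330, 1.272)
t=13.800: state=(1.295, 1.301)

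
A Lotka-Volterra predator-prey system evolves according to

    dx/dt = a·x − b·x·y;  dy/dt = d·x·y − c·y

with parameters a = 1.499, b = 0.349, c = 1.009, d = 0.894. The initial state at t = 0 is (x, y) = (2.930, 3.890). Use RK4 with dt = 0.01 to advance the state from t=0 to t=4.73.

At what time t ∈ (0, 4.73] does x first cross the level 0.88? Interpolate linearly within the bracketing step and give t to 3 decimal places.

t = 1.044

t=0.000: state=(2.930, 3.890)
step 1 (dt=0.01): k1=(0.414, 6.265), k2=(0.383, 6.322), k3=(0.382, 6.322), k4=(0.350, 6.380); state += dt/6·(k1+2k2+2k3+k4)
t=0.010: state=(2.934, 3.953)
t=0.020: state=(2.937, 4.018)
t=0.030: state=(2.940, 4.083)
continuing one RK4 step at a time; state shown every 20 steps (Δt=0.2):
t=0.200: state=(2.870, 5.363)
t=0.400: state=(2.507, 7.119)
t=0.600: state=(1.944, 8.674)
t=0.800: state=(1.383, 9.532)
t=1.000: state=(0.954, 9.578)
t=1.040: state=(0.887, 9.506)
next step: t=1.050: state=(0.871, 9.485) — x has crossed 0.88
linear interpolation between t=1.040 (0.88664) and t=1.050 (0.87070) → t≈1.044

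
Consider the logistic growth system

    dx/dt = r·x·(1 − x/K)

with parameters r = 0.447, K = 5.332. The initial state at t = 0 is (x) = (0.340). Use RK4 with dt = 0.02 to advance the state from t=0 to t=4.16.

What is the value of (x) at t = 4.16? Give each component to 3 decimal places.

(x) = (1.622)

t=0.000: state=(0.340)
step 1 (dt=0.02): k1=(0.142), k2=(0.143), k3=(0.143), k4=(0.143); state += dt/6·(k1+2k2+2k3+k4)
t=0.020: state=(0.343)
t=0.040: state=(0.346)
t=0.060: state=(0.349)
continuing one RK4 step at a time; state shown every 10 steps (Δt=0.2):
t=0.200: state=(0.370)
t=0.400: state=(0.402)
t=0.600: state=(0.436)
t=0.800: state=(0.473)
t=1.000: state=(0.513)
t=1.200: state=(0.556)
t=1.400: state=(0.602)
t=1.600: state=(0.652)
t=1.800: state=(0.705)
t=2.000: state=(0.761)
t=2.200: state=(0.821)
t=2.400: state=(0.885)
t=2.600: state=(0.953)
t=2.800: state=(1.025)
t=3.000: state=(1.102)
t=3.200: state=(1.182)
t=3.400: state=(1.266)
t=3.600: state=(1.354)
t=3.800: state=(1.447)
t=4.000: state=(1.543)
t=4.160: state=(1.622)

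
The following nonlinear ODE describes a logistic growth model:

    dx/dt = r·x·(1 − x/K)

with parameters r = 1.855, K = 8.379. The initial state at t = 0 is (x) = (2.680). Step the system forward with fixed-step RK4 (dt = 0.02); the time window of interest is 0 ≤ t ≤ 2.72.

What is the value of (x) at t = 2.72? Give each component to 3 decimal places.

(x) = (8.266)

t=0.000: state=(2.680)
step 1 (dt=0.02): k1=(3.381), k2=(3.404), k3=(3.404), k4=(3.426); state += dt/6·(k1+2k2+2k3+k4)
t=0.020: state=(2.748)
t=0.040: state=(2.817)
t=0.060: state=(2.887)
continuing one RK4 step at a time; state shown every 5 steps (Δt=0.1):
t=0.100: state=(3.029)
t=0.200: state=(3.396)
t=0.300: state=(3.776)
t=0.400: state=(4.163)
t=0.500: state=(4.551)
t=0.600: state=(4.933)
t=0.700: state=(5.302)
t=0.800: state=(5.653)
t=0.900: state=(5.983)
t=1.000: state=(6.287)
t=1.100: state=(6.565)
t=1.200: state=(6.815)
t=1.300: state=(7.037)
t=1.400: state=(7.233)
t=1.500: state=(7.405)
t=1.600: state=(7.553)
t=1.700: state=(7.681)
t=1.800: state=(7.791)
t=1.900: state=(7.885)
t=2.000: state=(7.964)
t=2.100: state=(8.032)
t=2.200: state=(8.088)
t=2.300: state=(8.136)
t=2.400: state=(8.176)
t=2.500: state=(8.210)
t=2.600: state=(8.238)
t=2.700: state=(8.262)
t=2.720: state=(8.266)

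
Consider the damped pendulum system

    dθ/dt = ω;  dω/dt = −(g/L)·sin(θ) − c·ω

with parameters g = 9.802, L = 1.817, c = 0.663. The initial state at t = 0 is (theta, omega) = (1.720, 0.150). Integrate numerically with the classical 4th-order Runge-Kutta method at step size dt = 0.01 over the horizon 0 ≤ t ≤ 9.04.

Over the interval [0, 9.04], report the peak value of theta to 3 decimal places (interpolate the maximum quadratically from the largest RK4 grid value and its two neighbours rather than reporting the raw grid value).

t=0.000: state=(1.720, 0.150)
step 1 (dt=0.01): k1=(0.150, -5.434), k2=(0.123, -5.416), k3=(0.123, -5.416), k4=(0.096, -5.397); state += dt/6·(k1+2k2+2k3+k4)
t=0.010: state=(1.721, 0.096)
t=0.020: state=(1.722, 0.042)
t=0.030: state=(1.722, -0.011)
continuing one RK4 step at a time; state shown every 50 steps (Δt=0.5):
t=0.500: state=(1.183, -2.155)
t=1.000: state=(-0.131, -2.581)
t=1.500: state=(-0.947, -0.498)
t=2.000: state=(-0.672, 1.407)
t=2.500: state=(0.157, 1.539)
t=3.000: state=(0.596, 0.116)
t=3.500: state=(0.327, -1.017)
t=4.000: state=(-0.191, -0.832)
t=4.500: state=(-0.370, 0.139)
t=5.000: state=(-0.125, 0.698)
t=5.500: state=(0.177, 0.392)
t=6.000: state=(0.214, -0.226)
t=6.500: state=(0.022, -0.441)
t=7.000: state=(-0.138, -0.145)
t=7.500: state=(-0.112, 0.216)
t=8.000: state=(0.021, 0.254)
t=8.500: state=(0.095, 0.022)
t=9.000: state=(0.051, -0.167)
t=9.040: state=(0.044, -0.173)
largest grid value and its neighbours: theta(0.020)=1.72192, theta(0.030)=1.72207, theta(0.040)=1.72169
parabola through these three points peaks at t≈0.028 with theta≈1.72208

max theta = 1.722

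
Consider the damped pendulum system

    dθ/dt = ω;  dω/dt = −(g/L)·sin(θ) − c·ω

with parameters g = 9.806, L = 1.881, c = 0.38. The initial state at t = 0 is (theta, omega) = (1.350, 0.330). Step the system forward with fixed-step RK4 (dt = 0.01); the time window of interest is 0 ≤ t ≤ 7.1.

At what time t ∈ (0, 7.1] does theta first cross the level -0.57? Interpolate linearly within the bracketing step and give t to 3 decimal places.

t = 1.143

t=0.000: state=(1.350, 0.330)
step 1 (dt=0.01): k1=(0.330, -5.212), k2=(0.304, -5.204), k3=(0.304, -5.204), k4=(0.278, -5.196); state += dt/6·(k1+2k2+2k3+k4)
t=0.010: state=(1.353, 0.278)
t=0.020: state=(1.356, 0.226)
t=0.030: state=(1.358, 0.174)
continuing one RK4 step at a time; state shown every 25 steps (Δt=0.25):
t=0.250: state=(1.275, -0.909)
t=0.500: state=(0.913, -1.935)
t=0.750: state=(0.346, -2.489)
t=1.000: state=(-0.269, -2.300)
t=1.140: state=(-0.564, -1.890)
next step: t=1.150: state=(-0.583, -1.855) — theta has crossed -0.57
linear interpolation between t=1.140 (-0.56412) and t=1.150 (-0.58285) → t≈1.143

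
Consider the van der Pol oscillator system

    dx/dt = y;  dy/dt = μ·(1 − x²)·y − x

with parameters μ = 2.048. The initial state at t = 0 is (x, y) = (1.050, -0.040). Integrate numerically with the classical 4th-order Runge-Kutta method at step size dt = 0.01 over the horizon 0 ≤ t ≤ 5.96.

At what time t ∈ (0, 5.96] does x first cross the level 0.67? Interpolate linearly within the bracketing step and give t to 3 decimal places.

t=0.000: state=(1.050, -0.040)
step 1 (dt=0.01): k1=(-0.040, -1.042), k2=(-0.045, -1.040), k3=(-0.045, -1.040), k4=(-0.050, -1.039); state += dt/6·(k1+2k2+2k3+k4)
t=0.010: state=(1.050, -0.050)
t=0.020: state=(1.049, -0.061)
t=0.030: state=(1.048, -0.071)
continuing one RK4 step at a time; state shown every 20 steps (Δt=0.2):
t=0.200: state=(1.021, -0.244)
t=0.400: state=(0.953, -0.445)
t=0.600: state=(0.842, -0.669)
t=0.800: state=(0.681, -0.961)
t=0.810: state=(0.671, -0.978)
next step: t=0.820: state=(0.661, -0.996) — x has crossed 0.67
linear interpolation between t=0.810 (0.67087) and t=0.820 (0.66099) → t≈0.811

t = 0.811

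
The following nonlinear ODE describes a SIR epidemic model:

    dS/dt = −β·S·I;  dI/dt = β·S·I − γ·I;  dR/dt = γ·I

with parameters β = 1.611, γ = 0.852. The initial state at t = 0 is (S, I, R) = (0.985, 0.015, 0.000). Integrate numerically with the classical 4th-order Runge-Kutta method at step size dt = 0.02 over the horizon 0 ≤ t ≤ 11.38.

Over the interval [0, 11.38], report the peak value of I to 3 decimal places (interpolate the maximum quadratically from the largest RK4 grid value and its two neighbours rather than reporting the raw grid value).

max I = 0.142

t=0.000: state=(0.985, 0.015, 0.000)
step 1 (dt=0.02): k1=(-0.024, 0.011, 0.013), k2=(-0.024, 0.011, 0.013), k3=(-0.024, 0.011, 0.013), k4=(-0.024, 0.011, 0.013); state += dt/6·(k1+2k2+2k3+k4)
t=0.020: state=(0.985, 0.015, 0.000)
t=0.040: state=(0.984, 0.015, 0.001)
t=0.060: state=(0.984, 0.016, 0.001)
continuing one RK4 step at a time; state shown every 25 steps (Δt=0.5):
t=0.500: state=(0.971, 0.022, 0.008)
t=1.000: state=(0.951, 0.031, 0.019)
t=1.500: state=(0.923, 0.042, 0.034)
t=2.000: state=(0.887, 0.057, 0.055)
t=2.500: state=(0.841, 0.075, 0.084)
t=3.000: state=(0.785, 0.095, 0.120)
t=3.500: state=(0.722, 0.114, 0.164)
t=4.000: state=(0.655, 0.129, 0.216)
t=4.500: state=(0.587, 0.139, 0.274)
t=5.000: state=(0.524, 0.142, 0.334)
t=5.500: state=(0.468, 0.138, 0.394)
t=6.000: state=(0.420, 0.129, 0.451)
t=6.500: state=(0.380, 0.116, 0.503)
t=7.000: state=(0.348, 0.102, 0.550)
t=7.500: state=(0.323, 0.087, 0.590)
t=8.000: state=(0.303, 0.073, 0.624)
t=8.500: state=(0.287, 0.061, 0.653)
t=9.000: state=(0.274, 0.050, 0.676)
t=9.500: state=(0.265, 0.040, 0.695)
t=10.000: state=(0.257, 0.032, 0.711)
t=10.500: state=(0.251, 0.026, 0.723)
t=11.000: state=(0.246, 0.021, 0.733)
t=11.380: state=(0.244, 0.017, 0.739)
largest grid value and its neighbours: I(4.940)=0.14222, I(4.960)=0.14223, I(4.980)=0.14222
parabola through these three points peaks at t≈4.960 with I≈0.14223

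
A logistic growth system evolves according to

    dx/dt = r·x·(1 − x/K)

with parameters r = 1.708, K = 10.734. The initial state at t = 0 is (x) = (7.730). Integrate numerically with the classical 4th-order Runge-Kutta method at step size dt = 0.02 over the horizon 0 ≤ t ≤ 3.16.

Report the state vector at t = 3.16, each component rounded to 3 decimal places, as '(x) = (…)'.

(x) = (10.715)

t=0.000: state=(7.730)
step 1 (dt=0.02): k1=(3.695), k2=(3.667), k3=(3.667), k4=(3.639); state += dt/6·(k1+2k2+2k3+k4)
t=0.020: state=(7.803)
t=0.040: state=(7.876)
t=0.060: state=(7.947)
continuing one RK4 step at a time; state shown every 10 steps (Δt=0.2):
t=0.200: state=(8.411)
t=0.400: state=(8.973)
t=0.600: state=(9.420)
t=0.800: state=(9.766)
t=1.000: state=(10.028)
t=1.200: state=(10.222)
t=1.400: state=(10.365)
t=1.600: state=(10.469)
t=1.800: state=(10.545)
t=2.000: state=(10.599)
t=2.200: state=(10.638)
t=2.400: state=(10.665)
t=2.600: state=(10.685)
t=2.800: state=(10.699)
t=3.000: state=(10.709)
t=3.160: state=(10.715)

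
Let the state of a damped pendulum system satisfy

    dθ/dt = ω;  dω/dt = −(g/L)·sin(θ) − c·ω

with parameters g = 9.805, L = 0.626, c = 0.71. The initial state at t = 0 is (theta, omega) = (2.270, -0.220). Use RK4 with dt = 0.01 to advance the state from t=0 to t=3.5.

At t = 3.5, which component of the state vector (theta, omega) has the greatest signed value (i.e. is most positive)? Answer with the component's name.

t=0.000: state=(2.270, -0.220)
step 1 (dt=0.01): k1=(-0.220, -11.832), k2=(-0.279, -11.801), k3=(-0.279, -11.804), k4=(-0.338, -11.776); state += dt/6·(k1+2k2+2k3+k4)
t=0.010: state=(2.267, -0.338)
t=0.020: state=(2.263, -0.456)
t=0.030: state=(2.258, -0.573)
continuing one RK4 step at a time; state shown every 20 steps (Δt=0.2):
t=0.200: state=(1.990, -2.600)
t=0.400: state=(1.217, -5.097)
t=0.600: state=(0.052, -6.061)
t=0.800: state=(-0.984, -3.880)
t=1.000: state=(-1.432, -0.602)
t=1.200: state=(-1.249, 2.344)
t=1.400: state=(-0.556, 4.323)
t=1.600: state=(0.324, 4.033)
t=1.800: state=(0.919, 1.717)
t=2.000: state=(0.989, -0.966)
t=2.200: state=(0.579, -2.943)
t=2.400: state=(-0.075, -3.261)
t=2.600: state=(-0.602, -1.785)
t=2.800: state=(-0.746, 0.357)
t=3.000: state=(-0.490, 2.056)
t=3.200: state=(-0.008, 2.501)
t=3.400: state=(0.414, 1.525)
t=3.500: state=(0.527, 0.726)
compare at T: theta=0.527, omega=0.726

largest component: omega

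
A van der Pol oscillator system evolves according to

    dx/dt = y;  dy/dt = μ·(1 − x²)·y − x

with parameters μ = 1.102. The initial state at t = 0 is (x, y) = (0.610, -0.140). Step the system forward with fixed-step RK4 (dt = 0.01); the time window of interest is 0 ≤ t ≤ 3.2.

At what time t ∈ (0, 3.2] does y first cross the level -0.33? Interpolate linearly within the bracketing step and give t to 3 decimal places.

t = 0.252

t=0.000: state=(0.610, -0.140)
step 1 (dt=0.01): k1=(-0.140, -0.707), k2=(-0.144, -0.709), k3=(-0.144, -0.709), k4=(-0.147, -0.711); state += dt/6·(k1+2k2+2k3+k4)
t=0.010: state=(0.609, -0.147)
t=0.020: state=(0.607, -0.154)
t=0.030: state=(0.605, -0.161)
continuing one RK4 step at a time; state shown every 20 steps (Δt=0.2):
t=0.200: state=(0.567, -0.289)
t=0.250: state=(0.552, -0.329)
next step: t=0.260: state=(0.549, -0.337) — y has crossed -0.33
linear interpolation between t=0.250 (-0.32860) and t=0.260 (-0.33666) → t≈0.252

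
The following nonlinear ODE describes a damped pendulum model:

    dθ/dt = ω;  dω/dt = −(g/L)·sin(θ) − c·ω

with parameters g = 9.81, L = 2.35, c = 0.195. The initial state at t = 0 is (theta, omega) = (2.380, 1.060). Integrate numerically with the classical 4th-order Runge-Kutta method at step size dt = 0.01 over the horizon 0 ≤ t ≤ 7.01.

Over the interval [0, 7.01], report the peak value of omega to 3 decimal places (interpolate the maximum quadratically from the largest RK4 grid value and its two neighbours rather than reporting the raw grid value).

t=0.000: state=(2.380, 1.060)
step 1 (dt=0.01): k1=(1.060, -3.087), k2=(1.045, -3.068), k3=(1.045, -3.069), k4=(1.029, -3.050); state += dt/6·(k1+2k2+2k3+k4)
t=0.010: state=(2.390, 1.029)
t=0.020: state=(2.401, 0.999)
t=0.030: state=(2.410, 0.969)
continuing one RK4 step at a time; state shown every 25 steps (Δt=0.25):
t=0.250: state=(2.557, 0.387)
t=0.500: state=(2.583, -0.172)
t=0.750: state=(2.470, -0.742)
t=1.000: state=(2.202, -1.429)
t=1.250: state=(1.741, -2.284)
t=1.500: state=(1.057, -3.162)
t=1.750: state=(0.197, -3.596)
t=2.000: state=(-0.668, -3.183)
t=2.250: state=(-1.344, -2.175)
t=2.500: state=(-1.747, -1.060)
t=2.750: state=(-1.881, -0.027)
t=3.000: state=(-1.765, 0.955)
t=3.250: state=(-1.405, 1.922)
t=3.500: state=(-0.816, 2.736)
t=3.750: state=(-0.079, 3.040)
t=4.000: state=(0.641, 2.608)
t=4.250: state=(1.182, 1.675)
t=4.500: state=(1.468, 0.605)
t=4.750: state=(1.487, -0.440)
t=5.000: state=(1.253, -1.418)
t=5.250: state=(0.792, -2.220)
t=5.500: state=(0.179, -2.588)
t=5.750: state=(-0.448, -2.322)
t=6.000: state=(-0.939, -1.553)
t=6.250: state=(-1.207, -0.577)
t=6.500: state=(-1.227, 0.413)
t=6.750: state=(-1.008, 1.315)
t=7.000: state=(-0.588, 1.985)
t=7.010: state=(-0.568, 2.004)
largest grid value and its neighbours: omega(3.720)=3.04217, omega(3.730)=3.04270, omega(3.740)=3.04198
parabola through these three points peaks at t≈3.729 with omega≈3.04271

max omega = 3.043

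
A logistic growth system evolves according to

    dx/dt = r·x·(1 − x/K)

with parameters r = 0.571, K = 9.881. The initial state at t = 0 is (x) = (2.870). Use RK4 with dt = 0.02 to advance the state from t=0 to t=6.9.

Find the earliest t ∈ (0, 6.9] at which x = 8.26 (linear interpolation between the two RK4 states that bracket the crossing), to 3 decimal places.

t = 4.416

t=0.000: state=(2.870)
step 1 (dt=0.02): k1=(1.163), k2=(1.166), k3=(1.166), k4=(1.168); state += dt/6·(k1+2k2+2k3+k4)
t=0.020: state=(2.893)
t=0.040: state=(2.917)
t=0.060: state=(2.940)
continuing one RK4 step at a time; state shown every 25 steps (Δt=0.5):
t=0.500: state=(3.484)
t=1.000: state=(4.151)
t=1.500: state=(4.850)
t=2.000: state=(5.552)
t=2.500: state=(6.230)
t=3.000: state=(6.859)
t=3.500: state=(7.423)
t=4.000: state=(7.912)
t=4.400: state=(8.248)
next step: t=4.420: state=(8.263) — x has crossed 8.26
linear interpolation between t=4.400 (8.24756) and t=4.420 (8.26307) → t≈4.416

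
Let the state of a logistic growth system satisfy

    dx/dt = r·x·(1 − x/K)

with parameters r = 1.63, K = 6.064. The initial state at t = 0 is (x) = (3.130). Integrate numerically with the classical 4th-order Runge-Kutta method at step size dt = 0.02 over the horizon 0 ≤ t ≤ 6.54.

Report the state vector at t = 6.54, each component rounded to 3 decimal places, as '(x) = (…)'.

(x) = (6.064)

t=0.000: state=(3.130)
step 1 (dt=0.02): k1=(2.468), k2=(2.467), k3=(2.467), k4=(2.465); state += dt/6·(k1+2k2+2k3+k4)
t=0.020: state=(3.179)
t=0.040: state=(3.229)
t=0.060: state=(3.278)
continuing one RK4 step at a time; state shown every 25 steps (Δt=0.5):
t=0.500: state=(4.286)
t=1.000: state=(5.123)
t=1.500: state=(5.608)
t=2.000: state=(5.853)
t=2.500: state=(5.969)
t=3.000: state=(6.022)
t=3.500: state=(6.045)
t=4.000: state=(6.056)
t=4.500: state=(6.060)
t=5.000: state=(6.062)
t=5.500: state=(6.063)
t=6.000: state=(6.064)
t=6.500: state=(6.064)
t=6.540: state=(6.064)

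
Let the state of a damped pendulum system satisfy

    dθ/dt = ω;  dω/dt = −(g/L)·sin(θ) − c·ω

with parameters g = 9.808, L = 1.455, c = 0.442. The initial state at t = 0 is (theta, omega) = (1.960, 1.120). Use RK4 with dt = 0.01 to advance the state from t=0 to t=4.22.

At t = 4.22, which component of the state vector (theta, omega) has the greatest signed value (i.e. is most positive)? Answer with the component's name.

largest component: omega

t=0.000: state=(1.960, 1.120)
step 1 (dt=0.01): k1=(1.120, -6.732), k2=(1.086, -6.702), k3=(1.086, -6.703), k4=(1.053, -6.674); state += dt/6·(k1+2k2+2k3+k4)
t=0.010: state=(1.971, 1.053)
t=0.020: state=(1.981, 0.987)
t=0.030: state=(1.991, 0.921)
continuing one RK4 step at a time; state shown every 20 steps (Δt=0.2):
t=0.200: state=(2.056, -0.131)
t=0.400: state=(1.914, -1.291)
t=0.600: state=(1.540, -2.445)
t=0.800: state=(0.945, -3.447)
t=1.000: state=(0.202, -3.840)
t=1.200: state=(-0.527, -3.293)
t=1.400: state=(-1.070, -2.080)
t=1.600: state=(-1.347, -0.690)
t=1.800: state=(-1.351, 0.633)
t=2.000: state=(-1.104, 1.799)
t=2.200: state=(-0.653, 2.641)
t=2.400: state=(-0.089, 2.878)
t=2.600: state=(0.449, 2.391)
t=2.800: state=(0.834, 1.401)
t=3.000: state=(0.999, 0.244)
t=3.200: state=(0.936, -0.851)
t=3.400: state=(0.674, -1.718)
t=3.600: state=(0.277, -2.164)
t=3.800: state=(-0.154, -2.053)
t=4.000: state=(-0.511, -1.445)
t=4.200: state=(-0.714, -0.565)
t=4.220: state=(-0.724, -0.471)
compare at T: theta=-0.724, omega=-0.471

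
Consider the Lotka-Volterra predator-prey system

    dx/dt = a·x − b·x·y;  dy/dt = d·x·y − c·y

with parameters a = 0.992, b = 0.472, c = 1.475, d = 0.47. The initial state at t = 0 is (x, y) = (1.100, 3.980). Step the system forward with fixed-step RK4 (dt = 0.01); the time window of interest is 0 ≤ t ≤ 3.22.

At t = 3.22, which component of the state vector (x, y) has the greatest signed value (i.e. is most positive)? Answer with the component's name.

t=0.000: state=(1.100, 3.980)
step 1 (dt=0.01): k1=(-0.975, -3.813), k2=(-0.961, -3.804), k3=(-0.961, -3.804), k4=(-0.947, -3.794); state += dt/6·(k1+2k2+2k3+k4)
t=0.010: state=(1.090, 3.942)
t=0.020: state=(1.081, 3.904)
t=0.030: state=(1.072, 3.866)
continuing one RK4 step at a time; state shown every 20 steps (Δt=0.2):
t=0.200: state=(0.954, 3.261)
t=0.400: state=(0.881, 2.646)
t=0.600: state=(0.858, 2.137)
t=0.800: state=(0.872, 1.725)
t=1.000: state=(0.919, 1.397)
t=1.200: state=(0.994, 1.138)
t=1.400: state=(1.100, 0.934)
t=1.600: state=(1.238, 0.776)
t=1.800: state=(1.411, 0.654)
t=2.000: state=(1.625, 0.562)
t=2.200: state=(1.886, 0.493)
t=2.400: state=(2.201, 0.445)
t=2.600: state=(2.577, 0.414)
t=2.800: state=(3.025, 0.401)
t=3.000: state=(3.551, 0.406)
t=3.200: state=(4.163, 0.435)
t=3.220: state=(4.229, 0.439)
compare at T: x=4.229, y=0.439

largest component: x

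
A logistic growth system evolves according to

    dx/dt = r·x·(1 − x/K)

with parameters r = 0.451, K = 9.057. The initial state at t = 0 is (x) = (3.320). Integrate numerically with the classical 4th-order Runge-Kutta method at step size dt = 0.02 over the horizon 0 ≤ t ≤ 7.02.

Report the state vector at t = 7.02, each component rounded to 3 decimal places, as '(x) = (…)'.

t=0.000: state=(3.320)
step 1 (dt=0.02): k1=(0.948), k2=(0.950), k3=(0.950), k4=(0.951); state += dt/6·(k1+2k2+2k3+k4)
t=0.020: state=(3.339)
t=0.040: state=(3.358)
t=0.060: state=(3.377)
continuing one RK4 step at a time; state shown every 25 steps (Δt=0.5):
t=0.500: state=(3.807)
t=1.000: state=(4.311)
t=1.500: state=(4.821)
t=2.000: state=(5.324)
t=2.500: state=(5.807)
t=3.000: state=(6.261)
t=3.500: state=(6.677)
t=4.000: state=(7.051)
t=4.500: state=(7.381)
t=5.000: state=(7.667)
t=5.500: state=(7.913)
t=6.000: state=(8.120)
t=6.500: state=(8.293)
t=7.000: state=(8.437)
t=7.020: state=(8.442)

(x) = (8.442)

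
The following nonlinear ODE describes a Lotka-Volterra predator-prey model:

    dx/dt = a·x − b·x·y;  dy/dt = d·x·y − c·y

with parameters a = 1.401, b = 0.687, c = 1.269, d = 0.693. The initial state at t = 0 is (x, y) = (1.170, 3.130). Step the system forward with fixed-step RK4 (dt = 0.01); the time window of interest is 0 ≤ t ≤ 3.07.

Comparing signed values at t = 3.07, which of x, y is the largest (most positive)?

t=0.000: state=(1.170, 3.130)
step 1 (dt=0.01): k1=(-0.877, -1.434), k2=(-0.868, -1.440), k3=(-0.868, -1.440), k4=(-0.859, -1.446); state += dt/6·(k1+2k2+2k3+k4)
t=0.010: state=(1.161, 3.116)
t=0.020: state=(1.153, 3.101)
t=0.030: state=(1.145, 3.086)
continuing one RK4 step at a time; state shown every 10 steps (Δt=0.1):
t=0.100: state=(1.091, 2.981)
t=0.200: state=(1.028, 2.826)
t=0.300: state=(0.979, 2.668)
t=0.400: state=(0.943, 2.512)
t=0.500: state=(0.918, 2.360)
t=0.600: state=(0.902, 2.214)
t=0.700: state=(0.896, 2.075)
t=0.800: state=(0.898, 1.945)
t=0.900: state=(0.907, 1.824)
t=1.000: state=(0.924, 1.711)
t=1.100: state=(0.949, 1.608)
t=1.200: state=(0.981, 1.515)
t=1.300: state=(1.020, 1.430)
t=1.400: state=(1.066, 1.354)
t=1.500: state=(1.120, 1.286)
t=1.600: state=(1.182, 1.227)
t=1.700: state=(1.252, 1.176)
t=1.800: state=(1.331, 1.133)
t=1.900: state=(1.418, 1.097)
t=2.000: state=(1.514, 1.070)
t=2.100: state=(1.620, 1.050)
t=2.200: state=(1.734, 1.039)
t=2.300: state=(1.858, 1.037)
t=2.400: state=(1.990, 1.043)
t=2.500: state=(2.130, 1.060)
t=2.600: state=(2.276, 1.087)
t=2.700: state=(2.427, 1.127)
t=2.800: state=(2.579, 1.181)
t=2.900: state=(2.730, 1.251)
t=3.000: state=(2.874, 1.338)
t=3.070: state=(2.967, 1.410)
compare at T: x=2.967, y=1.410

largest component: x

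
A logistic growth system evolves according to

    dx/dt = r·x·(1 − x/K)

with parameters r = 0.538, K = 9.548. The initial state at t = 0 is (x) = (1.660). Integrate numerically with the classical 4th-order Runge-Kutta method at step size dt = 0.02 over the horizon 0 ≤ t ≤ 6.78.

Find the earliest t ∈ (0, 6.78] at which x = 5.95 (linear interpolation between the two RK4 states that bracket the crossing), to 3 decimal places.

t = 3.832

t=0.000: state=(1.660)
step 1 (dt=0.02): k1=(0.738), k2=(0.740), k3=(0.740), k4=(0.743); state += dt/6·(k1+2k2+2k3+k4)
t=0.020: state=(1.675)
t=0.040: state=(1.690)
t=0.060: state=(1.705)
continuing one RK4 step at a time; state shown every 25 steps (Δt=0.5):
t=0.500: state=(2.062)
t=1.000: state=(2.530)
t=1.500: state=(3.060)
t=2.000: state=(3.644)
t=2.500: state=(4.266)
t=3.000: state=(4.906)
t=3.500: state=(5.542)
t=3.820: state=(5.936)
next step: t=3.840: state=(5.960) — x has crossed 5.95
linear interpolation between t=3.820 (5.93569) and t=3.840 (5.95982) → t≈3.832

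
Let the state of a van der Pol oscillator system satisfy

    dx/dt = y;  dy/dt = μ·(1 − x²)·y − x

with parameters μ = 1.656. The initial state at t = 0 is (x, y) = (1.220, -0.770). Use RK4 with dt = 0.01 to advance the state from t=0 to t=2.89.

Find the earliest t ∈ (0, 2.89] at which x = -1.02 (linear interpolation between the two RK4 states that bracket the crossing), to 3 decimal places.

t = 1.240

t=0.000: state=(1.220, -0.770)
step 1 (dt=0.01): k1=(-0.770, -0.597), k2=(-0.773, -0.603), k3=(-0.773, -0.603), k4=(-0.776, -0.609); state += dt/6·(k1+2k2+2k3+k4)
t=0.010: state=(1.212, -0.776)
t=0.020: state=(1.204, -0.782)
t=0.030: state=(1.197, -0.788)
continuing one RK4 step at a time; state shown every 10 steps (Δt=0.1):
t=0.100: state=(1.140, -0.836)
t=0.200: state=(1.052, -0.916)
t=0.300: state=(0.956, -1.015)
t=0.400: state=(0.848, -1.139)
t=0.500: state=(0.727, -1.293)
t=0.600: state=(0.588, -1.489)
t=0.700: state=(0.428, -1.738)
t=0.800: state=(0.239, -2.048)
t=0.900: state=(0.016, -2.423)
t=1.000: state=(-0.247, -2.839)
t=1.100: state=(-0.551, -3.218)
t=1.200: state=(-0.885, -3.409)
t=1.230: state=(-0.987, -3.402)
next step: t=1.240: state=(-1.021, -3.392) — x has crossed -1.02
linear interpolation between t=1.230 (-0.98686) and t=1.240 (-1.02083) → t≈1.240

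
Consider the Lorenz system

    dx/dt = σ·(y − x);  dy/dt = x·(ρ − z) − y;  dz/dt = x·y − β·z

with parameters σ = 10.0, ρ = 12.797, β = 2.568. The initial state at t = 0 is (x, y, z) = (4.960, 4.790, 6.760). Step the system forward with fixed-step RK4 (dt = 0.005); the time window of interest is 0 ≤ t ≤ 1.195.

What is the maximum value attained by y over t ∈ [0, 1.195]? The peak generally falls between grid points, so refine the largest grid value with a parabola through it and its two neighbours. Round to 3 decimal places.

t=0.000: state=(4.960, 4.790, 6.760)
step 1 (dt=0.005): k1=(-1.700, 25.154, 6.399), k2=(-1.029, 24.986, 6.649), k3=(-1.050, 24.993, 6.653), k4=(-0.398, 24.832, 6.907); state += dt/6·(k1+2k2+2k3+k4)
t=0.005: state=(4.955, 4.915, 6.793)
t=0.010: state=(4.956, 5.038, 6.829)
t=0.015: state=(4.963, 5.160, 6.868)
continuing one RK4 step at a time; state shown every 10 steps (Δt=0.05):
t=0.050: state=(5.151, 5.982, 7.219)
t=0.100: state=(5.712, 7.063, 8.015)
t=0.150: state=(6.444, 7.964, 9.204)
t=0.200: state=(7.174, 8.515, 10.749)
t=0.250: state=(7.725, 8.528, 12.461)
t=0.300: state=(7.932, 7.929, 14.011)
t=0.350: state=(7.713, 6.856, 15.055)
t=0.400: state=(7.112, 5.617, 15.414)
t=0.450: state=(6.281, 4.516, 15.142)
t=0.500: state=(5.406, 3.719, 14.437)
t=0.550: state=(4.631, 3.246, 13.508)
t=0.600: state=(4.035, 3.041, 12.513)
t=0.650: state=(3.637, 3.036, 11.546)
t=0.700: state=(3.427, 3.179, 10.666)
t=0.750: state=(3.382, 3.442, 9.907)
t=0.800: state=(3.481, 3.810, 9.294)
t=0.850: state=(3.707, 4.278, 8.855)
t=0.900: state=(4.049, 4.840, 8.617)
t=0.950: state=(4.494, 5.479, 8.613)
t=1.000: state=(5.025, 6.156, 8.877)
t=1.050: state=(5.611, 6.805, 9.430)
t=1.100: state=(6.198, 7.327, 10.262)
t=1.150: state=(6.711, 7.605, 11.301)
t=1.195: state=(7.037, 7.571, 12.296)
largest grid value and its neighbours: y(0.220)=8.59322, y(0.225)=8.59799, y(0.230)=8.59662
parabola through these three points peaks at t≈0.226 with y≈8.59823

max y = 8.598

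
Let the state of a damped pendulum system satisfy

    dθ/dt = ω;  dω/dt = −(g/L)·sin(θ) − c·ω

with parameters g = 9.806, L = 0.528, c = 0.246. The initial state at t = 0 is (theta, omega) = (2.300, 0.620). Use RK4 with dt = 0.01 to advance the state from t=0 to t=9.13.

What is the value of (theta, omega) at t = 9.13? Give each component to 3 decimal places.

(theta, omega) = (-0.657, 0.181)

t=0.000: state=(2.300, 0.620)
step 1 (dt=0.01): k1=(0.620, -14.002), k2=(0.550, -13.946), k3=(0.550, -13.951), k4=(0.480, -13.899); state += dt/6·(k1+2k2+2k3+k4)
t=0.010: state=(2.306, 0.481)
t=0.020: state=(2.310, 0.342)
t=0.030: state=(2.312, 0.204)
continuing one RK4 step at a time; state shown every 50 steps (Δt=0.5):
t=0.500: state=(0.758, -6.965)
t=1.000: state=(-1.902, -1.219)
t=1.500: state=(-0.373, 6.666)
t=2.000: state=(1.689, -0.195)
t=2.500: state=(-0.354, -5.854)
t=3.000: state=(-1.303, 2.597)
t=3.500: state=(1.008, 3.364)
t=4.000: state=(0.528, -4.681)
t=4.500: state=(-1.193, 0.019)
t=5.000: state=(0.415, 4.151)
t=5.500: state=(0.739, -3.068)
t=6.000: state=(-0.930, -1.106)
t=6.500: state=(0.126, 3.764)
t=7.000: state=(0.708, -2.093)
t=7.500: state=(-0.723, -1.385)
t=8.000: state=(0.025, 3.184)
t=8.500: state=(0.611, -1.592)
t=9.000: state=(-0.585, -1.272)
t=9.130: state=(-0.657, 0.181)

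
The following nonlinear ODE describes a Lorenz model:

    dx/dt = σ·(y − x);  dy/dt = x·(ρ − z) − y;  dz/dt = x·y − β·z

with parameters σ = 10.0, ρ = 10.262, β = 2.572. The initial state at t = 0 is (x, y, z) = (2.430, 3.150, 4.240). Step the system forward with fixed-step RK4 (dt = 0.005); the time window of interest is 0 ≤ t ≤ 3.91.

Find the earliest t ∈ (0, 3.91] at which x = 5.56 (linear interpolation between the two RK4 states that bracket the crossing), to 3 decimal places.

t = 0.255

t=0.000: state=(2.430, 3.150, 4.240)
step 1 (dt=0.005): k1=(7.200, 11.483, -3.251), k2=(7.307, 11.583, -3.103), k3=(7.307, 11.584, -3.102), k4=(7.414, 11.684, -2.953); state += dt/6·(k1+2k2+2k3+k4)
t=0.005: state=(2.467, 3.208, 4.224)
t=0.010: state=(2.504, 3.267, 4.210)
t=0.015: state=(2.543, 3.327, 4.198)
continuing one RK4 step at a time; state shown every 40 steps (Δt=0.2):
t=0.200: state=(4.704, 6.212, 5.223)
t=0.255: state=(5.556, 7.120, 6.299)
next step: t=0.260: state=(5.634, 7.193, 6.418) — x has crossed 5.56
linear interpolation between t=0.255 (5.55645) and t=0.260 (5.63450) → t≈0.255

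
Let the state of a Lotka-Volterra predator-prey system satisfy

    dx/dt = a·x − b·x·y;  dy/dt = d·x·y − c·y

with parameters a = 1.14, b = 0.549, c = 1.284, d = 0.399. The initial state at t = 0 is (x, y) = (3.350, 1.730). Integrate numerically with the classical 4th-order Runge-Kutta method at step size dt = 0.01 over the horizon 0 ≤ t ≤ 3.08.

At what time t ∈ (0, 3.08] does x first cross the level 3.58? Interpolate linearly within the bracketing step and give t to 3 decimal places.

t = 0.380

t=0.000: state=(3.350, 1.730)
step 1 (dt=0.01): k1=(0.637, 0.091), k2=(0.637, 0.093), k3=(0.637, 0.093), k4=(0.637, 0.096); state += dt/6·(k1+2k2+2k3+k4)
t=0.010: state=(3.356, 1.731)
t=0.020: state=(3.363, 1.732)
t=0.030: state=(3.369, 1.733)
continuing one RK4 step at a time; state shown every 10 steps (Δt=0.1):
t=0.100: state=(3.413, 1.741)
t=0.200: state=(3.475, 1.757)
t=0.300: state=(3.535, 1.777)
t=0.370: state=(3.575, 1.794)
next step: t=0.380: state=(3.580, 1.797) — x has crossed 3.58
linear interpolation between t=0.370 (3.57461) and t=0.380 (3.58013) → t≈0.380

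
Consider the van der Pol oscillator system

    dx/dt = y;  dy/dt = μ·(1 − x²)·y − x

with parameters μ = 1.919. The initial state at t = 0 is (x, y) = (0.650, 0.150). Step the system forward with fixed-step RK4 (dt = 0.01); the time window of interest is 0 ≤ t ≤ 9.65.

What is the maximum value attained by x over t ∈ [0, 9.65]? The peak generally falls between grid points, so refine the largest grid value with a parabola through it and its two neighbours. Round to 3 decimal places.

t=0.000: state=(0.650, 0.150)
step 1 (dt=0.01): k1=(0.150, -0.484), k2=(0.148, -0.487), k3=(0.148, -0.487), k4=(0.145, -0.491); state += dt/6·(k1+2k2+2k3+k4)
t=0.010: state=(0.651, 0.145)
t=0.020: state=(0.653, 0.140)
t=0.030: state=(0.654, 0.135)
continuing one RK4 step at a time; state shown every 50 steps (Δt=0.5):
t=0.500: state=(0.649, -0.182)
t=1.000: state=(0.429, -0.763)
t=1.500: state=(-0.231, -2.046)
t=2.000: state=(-1.464, -1.992)
t=2.500: state=(-1.828, 0.077)
t=3.000: state=(-1.687, 0.396)
t=3.500: state=(-1.456, 0.531)
t=4.000: state=(-1.140, 0.765)
t=4.500: state=(-0.627, 1.414)
t=5.000: state=(0.522, 3.440)
t=5.500: state=(1.929, 0.965)
t=6.000: state=(1.974, -0.274)
t=6.500: state=(1.804, -0.383)
t=7.000: state=(1.592, -0.468)
t=7.500: state=(1.325, -0.619)
t=8.000: state=(0.941, -0.974)
t=8.500: state=(0.224, -2.139)
t=9.000: state=(-1.356, -3.321)
t=9.500: state=(-2.019, -0.004)
t=9.650: state=(-2.002, 0.200)
largest grid value and its neighbours: x(5.720)=2.01890, x(5.730)=2.01907, x(5.740)=2.01904
parabola through these three points peaks at t≈5.733 with x≈2.01908

max x = 2.019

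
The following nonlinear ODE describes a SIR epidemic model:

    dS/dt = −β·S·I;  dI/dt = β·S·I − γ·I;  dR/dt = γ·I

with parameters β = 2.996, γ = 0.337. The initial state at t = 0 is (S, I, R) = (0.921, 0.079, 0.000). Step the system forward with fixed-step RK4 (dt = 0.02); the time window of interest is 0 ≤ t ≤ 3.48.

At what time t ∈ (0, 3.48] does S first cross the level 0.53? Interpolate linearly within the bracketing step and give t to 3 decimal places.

t = 0.847

t=0.000: state=(0.921, 0.079, 0.000)
step 1 (dt=0.02): k1=(-0.218, 0.191, 0.027), k2=(-0.223, 0.195, 0.027), k3=(-0.223, 0.196, 0.027), k4=(-0.228, 0.200, 0.028); state += dt/6·(k1+2k2+2k3+k4)
t=0.020: state=(0.917, 0.083, 0.001)
t=0.040: state=(0.912, 0.087, 0.001)
t=0.060: state=(0.907, 0.091, 0.002)
continuing one RK4 step at a time; state shown every 10 steps (Δt=0.2):
t=0.200: state=(0.867, 0.126, 0.007)
t=0.400: state=(0.788, 0.194, 0.017)
t=0.600: state=(0.684, 0.282, 0.033)
t=0.800: state=(0.560, 0.384, 0.056)
t=0.840: state=(0.535, 0.404, 0.061)
next step: t=0.860: state=(0.522, 0.414, 0.064) — S has crossed 0.53
linear interpolation between t=0.840 (0.53465) and t=0.860 (0.52170) → t≈0.847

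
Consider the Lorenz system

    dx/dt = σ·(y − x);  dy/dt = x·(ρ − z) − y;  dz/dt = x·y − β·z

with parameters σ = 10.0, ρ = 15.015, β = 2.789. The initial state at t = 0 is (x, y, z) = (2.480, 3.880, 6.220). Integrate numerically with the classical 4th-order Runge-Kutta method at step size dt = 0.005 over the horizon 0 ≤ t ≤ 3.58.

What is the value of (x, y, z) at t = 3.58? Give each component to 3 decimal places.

t=0.000: state=(2.480, 3.880, 6.220)
step 1 (dt=0.005): k1=(14.000, 17.932, -7.725), k2=(14.098, 18.243, -7.423), k3=(14.104, 18.243, -7.422), k4=(14.207, 18.555, -7.115); state += dt/6·(k1+2k2+2k3+k4)
t=0.005: state=(2.551, 3.971, 6.183)
t=0.010: state=(2.622, 4.066, 6.149)
t=0.015: state=(2.695, 4.163, 6.118)
continuing one RK4 step at a time; state shown every 40 steps (Δt=0.2):
t=0.200: state=(6.772, 9.729, 8.606)
t=0.400: state=(9.743, 7.992, 19.751)
t=0.600: state=(3.962, 1.893, 15.457)
t=0.800: state=(2.553, 2.855, 9.785)
t=1.000: state=(4.606, 6.388, 8.078)
t=1.200: state=(8.812, 10.295, 14.441)
t=1.400: state=(6.931, 4.376, 18.091)
t=1.600: state=(3.560, 3.026, 12.677)
t=1.800: state=(4.242, 5.336, 9.577)
t=2.000: state=(7.410, 9.077, 12.366)
t=2.200: state=(7.898, 6.443, 17.599)
t=2.400: state=(4.685, 3.683, 14.312)
t=2.600: state=(4.441, 5.082, 10.970)
t=2.800: state=(6.697, 8.049, 12.081)
t=3.000: state=(7.826, 7.196, 16.463)
t=3.200: state=(5.477, 4.427, 14.983)
t=3.400: state=(4.787, 5.123, 11.994)
t=3.580: state=(6.157, 7.189, 12.064)

(x, y, z) = (6.157, 7.189, 12.064)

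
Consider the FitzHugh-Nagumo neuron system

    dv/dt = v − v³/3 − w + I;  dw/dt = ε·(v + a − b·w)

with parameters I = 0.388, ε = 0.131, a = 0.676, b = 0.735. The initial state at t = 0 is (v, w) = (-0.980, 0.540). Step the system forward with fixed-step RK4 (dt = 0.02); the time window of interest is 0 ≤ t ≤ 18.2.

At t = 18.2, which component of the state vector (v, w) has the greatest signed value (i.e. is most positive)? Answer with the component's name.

t=0.000: state=(-0.980, 0.540)
step 1 (dt=0.02): k1=(-0.818, -0.092), k2=(-0.818, -0.093), k3=(-0.818, -0.093), k4=(-0.817, -0.094); state += dt/6·(k1+2k2+2k3+k4)
t=0.020: state=(-0.996, 0.538)
t=0.040: state=(-1.013, 0.536)
t=0.060: state=(-1.029, 0.534)
continuing one RK4 step at a time; state shown every 50 steps (Δt=1):
t=1.000: state=(-1.579, 0.408)
t=2.000: state=(-1.671, 0.249)
t=3.000: state=(-1.615, 0.105)
t=4.000: state=(-1.538, -0.017)
t=5.000: state=(-1.458, -0.118)
t=6.000: state=(-1.377, -0.200)
t=7.000: state=(-1.296, -0.264)
t=8.000: state=(-1.214, -0.312)
t=9.000: state=(-1.131, -0.345)
t=10.000: state=(-1.045, -0.365)
t=11.000: state=(-0.954, -0.372)
t=12.000: state=(-0.853, -0.366)
t=13.000: state=(-0.734, -0.347)
t=14.000: state=(-0.577, -0.313)
t=15.000: state=(-0.330, -0.258)
t=16.000: state=(0.158, -0.164)
t=17.000: state=(1.113, 0.012)
t=18.000: state=(1.705, 0.282)
t=18.200: state=(1.726, 0.338)
compare at T: v=1.726, w=0.338

largest component: v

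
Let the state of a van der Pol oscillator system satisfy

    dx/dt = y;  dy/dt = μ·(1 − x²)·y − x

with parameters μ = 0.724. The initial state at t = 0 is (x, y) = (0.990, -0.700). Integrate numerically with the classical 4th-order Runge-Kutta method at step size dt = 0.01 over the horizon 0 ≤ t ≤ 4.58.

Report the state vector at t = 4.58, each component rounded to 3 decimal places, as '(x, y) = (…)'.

t=0.000: state=(0.990, -0.700)
step 1 (dt=0.01): k1=(-0.700, -1.000), k2=(-0.705, -1.000), k3=(-0.705, -1.000), k4=(-0.710, -1.000); state += dt/6·(k1+2k2+2k3+k4)
t=0.010: state=(0.983, -0.710)
t=0.020: state=(0.976, -0.720)
t=0.030: state=(0.969, -0.730)
continuing one RK4 step at a time; state shown every 20 steps (Δt=0.2):
t=0.200: state=(0.830, -0.902)
t=0.400: state=(0.628, -1.117)
t=0.600: state=(0.382, -1.351)
t=0.800: state=(0.087, -1.598)
t=1.000: state=(-0.256, -1.827)
t=1.200: state=(-0.637, -1.955)
t=1.400: state=(-1.024, -1.872)
t=1.600: state=(-1.368, -1.522)
t=1.800: state=(-1.621, -0.995)
t=2.000: state=(-1.765, -0.459)
t=2.200: state=(-1.812, -0.026)
t=2.400: state=(-1.784, 0.289)
t=2.600: state=(-1.702, 0.518)
t=2.800: state=(-1.580, 0.697)
t=3.000: state=(-1.424, 0.856)
t=3.200: state=(-1.237, 1.018)
t=3.400: state=(-1.016, 1.200)
t=3.600: state=(-0.755, 1.418)
t=3.800: state=(-0.445, 1.680)
t=4.000: state=(-0.080, 1.977)
t=4.200: state=(0.344, 2.249)
t=4.400: state=(0.808, 2.352)
t=4.580: state=(1.219, 2.157)

(x, y) = (1.219, 2.157)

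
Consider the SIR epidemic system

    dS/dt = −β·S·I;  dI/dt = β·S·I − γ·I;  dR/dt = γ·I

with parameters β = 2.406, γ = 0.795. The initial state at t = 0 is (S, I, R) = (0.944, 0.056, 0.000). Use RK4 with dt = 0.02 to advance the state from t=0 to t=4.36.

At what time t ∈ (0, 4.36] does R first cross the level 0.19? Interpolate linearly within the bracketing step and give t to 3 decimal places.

t=0.000: state=(0.944, 0.056, 0.000)
step 1 (dt=0.02): k1=(-0.127, 0.083, 0.045), k2=(-0.129, 0.084, 0.045), k3=(-0.129, 0.084, 0.045), k4=(-0.131, 0.085, 0.046); state += dt/6·(k1+2k2+2k3+k4)
t=0.020: state=(0.941, 0.058, 0.001)
t=0.040: state=(0.939, 0.059, 0.002)
t=0.060: state=(0.936, 0.061, 0.003)
continuing one RK4 step at a time; state shown every 10 steps (Δt=0.2):
t=0.200: state=(0.915, 0.075, 0.010)
t=0.400: state=(0.878, 0.098, 0.024)
t=0.600: state=(0.832, 0.126, 0.042)
t=0.800: state=(0.777, 0.159, 0.064)
t=1.000: state=(0.714, 0.194, 0.092)
t=1.200: state=(0.644, 0.229, 0.126)
t=1.400: state=(0.572, 0.262, 0.165)
t=1.500: state=(0.537, 0.277, 0.187)
next step: t=1.520: state=(0.529, 0.279, 0.191) — R has crossed 0.19
linear interpolation between t=1.500 (0.18670) and t=1.520 (0.19112) → t≈1.515

t = 1.515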